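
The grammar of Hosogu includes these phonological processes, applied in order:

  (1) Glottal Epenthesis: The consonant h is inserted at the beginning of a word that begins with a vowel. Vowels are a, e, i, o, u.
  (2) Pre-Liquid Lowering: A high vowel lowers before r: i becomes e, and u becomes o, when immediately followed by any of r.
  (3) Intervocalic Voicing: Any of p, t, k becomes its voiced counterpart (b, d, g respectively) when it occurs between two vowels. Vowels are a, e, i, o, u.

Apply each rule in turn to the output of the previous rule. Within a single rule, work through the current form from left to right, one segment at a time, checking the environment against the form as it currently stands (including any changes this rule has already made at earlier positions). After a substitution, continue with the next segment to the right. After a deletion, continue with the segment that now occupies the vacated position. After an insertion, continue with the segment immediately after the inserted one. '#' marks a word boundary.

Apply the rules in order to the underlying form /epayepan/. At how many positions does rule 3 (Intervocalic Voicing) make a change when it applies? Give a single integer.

2

(1) Glottal Epenthesis: [epayepan] → [hepayepan]
(2) Pre-Liquid Lowering: no change — [hepayepan]
(3) Intervocalic Voicing: [hepayepan] → [hebayeban]
Rule 3 changed 2 position(s).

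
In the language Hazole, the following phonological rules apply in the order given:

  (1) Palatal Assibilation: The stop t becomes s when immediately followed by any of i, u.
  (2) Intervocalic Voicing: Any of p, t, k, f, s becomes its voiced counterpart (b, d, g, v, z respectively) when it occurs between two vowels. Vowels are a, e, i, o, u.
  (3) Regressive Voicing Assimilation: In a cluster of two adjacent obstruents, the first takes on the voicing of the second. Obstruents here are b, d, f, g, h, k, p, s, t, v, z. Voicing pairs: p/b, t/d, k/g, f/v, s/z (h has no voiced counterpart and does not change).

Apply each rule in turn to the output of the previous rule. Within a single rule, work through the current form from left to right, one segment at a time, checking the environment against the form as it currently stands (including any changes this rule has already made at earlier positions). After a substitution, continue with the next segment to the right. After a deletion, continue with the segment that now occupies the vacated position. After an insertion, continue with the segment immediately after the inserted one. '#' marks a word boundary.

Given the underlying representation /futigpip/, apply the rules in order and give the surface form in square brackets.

(1) Palatal Assibilation: [futigpip] → [fusigpip]
(2) Intervocalic Voicing: [fusigpip] → [fuzigpip]
(3) Regressive Voicing Assimilation: [fuzigpip] → [fuzikpip]

[fuzikpip]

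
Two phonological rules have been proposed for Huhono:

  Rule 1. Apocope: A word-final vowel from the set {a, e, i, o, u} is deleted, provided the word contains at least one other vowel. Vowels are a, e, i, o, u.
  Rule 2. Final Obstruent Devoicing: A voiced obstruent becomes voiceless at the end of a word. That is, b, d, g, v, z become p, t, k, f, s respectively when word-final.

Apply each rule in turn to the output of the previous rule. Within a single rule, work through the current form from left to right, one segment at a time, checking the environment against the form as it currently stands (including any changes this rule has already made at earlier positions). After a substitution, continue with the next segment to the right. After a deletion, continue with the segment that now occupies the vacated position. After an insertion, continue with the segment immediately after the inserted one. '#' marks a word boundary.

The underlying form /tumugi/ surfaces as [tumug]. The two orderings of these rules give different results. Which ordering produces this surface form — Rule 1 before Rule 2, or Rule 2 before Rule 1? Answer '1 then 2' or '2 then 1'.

Order 1 then 2:
  1 Apocope: [tumugi] → [tumug]
  2 Final Obstruent Devoicing: [tumug] → [tumuk]
  result: [tumuk]
Order 2 then 1:
  2 Final Obstruent Devoicing: no change — [tumugi]
  1 Apocope: [tumugi] → [tumug]
  result: [tumug]

2 then 1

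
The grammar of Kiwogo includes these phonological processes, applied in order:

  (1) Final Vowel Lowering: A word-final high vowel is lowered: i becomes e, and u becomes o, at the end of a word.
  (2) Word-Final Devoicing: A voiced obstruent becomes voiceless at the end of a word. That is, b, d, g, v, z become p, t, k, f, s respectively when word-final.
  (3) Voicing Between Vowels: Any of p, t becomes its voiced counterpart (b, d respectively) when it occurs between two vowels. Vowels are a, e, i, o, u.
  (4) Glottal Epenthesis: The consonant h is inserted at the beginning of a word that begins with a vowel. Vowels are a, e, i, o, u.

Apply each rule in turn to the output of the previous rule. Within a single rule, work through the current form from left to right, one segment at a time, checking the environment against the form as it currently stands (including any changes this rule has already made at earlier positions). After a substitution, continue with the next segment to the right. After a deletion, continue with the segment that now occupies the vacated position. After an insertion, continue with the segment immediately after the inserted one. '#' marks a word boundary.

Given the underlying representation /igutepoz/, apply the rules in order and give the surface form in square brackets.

[higudebos]

(1) Final Vowel Lowering: no change — [igutepoz]
(2) Word-Final Devoicing: [igutepoz] → [igutepos]
(3) Voicing Between Vowels: [igutepos] → [igudebos]
(4) Glottal Epenthesis: [igudebos] → [higudebos]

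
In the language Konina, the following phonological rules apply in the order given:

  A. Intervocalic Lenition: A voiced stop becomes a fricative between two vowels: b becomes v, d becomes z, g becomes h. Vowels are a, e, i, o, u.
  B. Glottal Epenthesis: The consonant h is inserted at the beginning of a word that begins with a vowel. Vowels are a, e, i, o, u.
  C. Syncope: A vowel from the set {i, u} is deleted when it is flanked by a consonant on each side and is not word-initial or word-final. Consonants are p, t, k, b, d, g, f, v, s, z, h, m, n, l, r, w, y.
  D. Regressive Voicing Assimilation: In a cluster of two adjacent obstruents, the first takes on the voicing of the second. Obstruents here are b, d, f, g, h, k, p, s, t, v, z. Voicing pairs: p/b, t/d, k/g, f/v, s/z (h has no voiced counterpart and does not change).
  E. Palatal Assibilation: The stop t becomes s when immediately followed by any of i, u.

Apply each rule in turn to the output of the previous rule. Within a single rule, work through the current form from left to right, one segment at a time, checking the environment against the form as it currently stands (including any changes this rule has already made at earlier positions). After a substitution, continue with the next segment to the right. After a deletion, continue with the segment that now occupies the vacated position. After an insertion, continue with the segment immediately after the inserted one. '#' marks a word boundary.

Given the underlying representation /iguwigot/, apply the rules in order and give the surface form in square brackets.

[hhwhot]

A Intervocalic Lenition: [iguwigot] → [ihuwihot]
B Glottal Epenthesis: [ihuwihot] → [hihuwihot]
C Syncope: [hihuwihot] → [hhwhot]
D Regressive Voicing Assimilation: no change — [hhwhot]
E Palatal Assibilation: no change — [hhwhot]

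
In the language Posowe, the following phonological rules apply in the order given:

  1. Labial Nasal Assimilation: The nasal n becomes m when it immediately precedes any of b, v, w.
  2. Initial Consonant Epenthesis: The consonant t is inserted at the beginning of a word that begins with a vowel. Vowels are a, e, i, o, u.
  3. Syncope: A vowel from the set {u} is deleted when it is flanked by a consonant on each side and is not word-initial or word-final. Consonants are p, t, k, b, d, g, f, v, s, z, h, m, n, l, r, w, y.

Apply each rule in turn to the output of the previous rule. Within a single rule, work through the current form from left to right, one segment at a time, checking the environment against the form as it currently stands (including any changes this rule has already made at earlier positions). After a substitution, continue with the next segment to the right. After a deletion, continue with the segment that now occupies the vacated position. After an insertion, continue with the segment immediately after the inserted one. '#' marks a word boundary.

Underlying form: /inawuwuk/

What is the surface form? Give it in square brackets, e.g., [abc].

[tinawwk]

1 Labial Nasal Assimilation: no change — [inawuwuk]
2 Initial Consonant Epenthesis: [inawuwuk] → [tinawuwuk]
3 Syncope: [tinawuwuk] → [tinawwk]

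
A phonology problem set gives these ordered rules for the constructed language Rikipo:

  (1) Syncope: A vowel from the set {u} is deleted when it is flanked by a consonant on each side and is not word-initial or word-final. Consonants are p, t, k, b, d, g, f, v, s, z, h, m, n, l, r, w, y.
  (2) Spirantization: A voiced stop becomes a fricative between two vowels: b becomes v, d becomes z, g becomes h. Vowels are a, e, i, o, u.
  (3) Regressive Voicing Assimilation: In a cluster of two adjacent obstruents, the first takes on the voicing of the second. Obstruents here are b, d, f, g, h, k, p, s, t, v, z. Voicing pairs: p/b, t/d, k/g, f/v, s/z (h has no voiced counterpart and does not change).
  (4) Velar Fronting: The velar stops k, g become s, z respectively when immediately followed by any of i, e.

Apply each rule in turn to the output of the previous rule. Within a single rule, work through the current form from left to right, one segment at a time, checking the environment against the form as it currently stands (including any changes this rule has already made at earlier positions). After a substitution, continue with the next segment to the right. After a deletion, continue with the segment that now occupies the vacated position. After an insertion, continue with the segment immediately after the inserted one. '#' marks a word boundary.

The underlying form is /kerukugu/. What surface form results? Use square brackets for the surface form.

(1) Syncope: [kerukugu] → [kerkgu]
(2) Spirantization: no change — [kerkgu]
(3) Regressive Voicing Assimilation: [kerkgu] → [kerggu]
(4) Velar Fronting: [kerggu] → [serggu]

[serggu]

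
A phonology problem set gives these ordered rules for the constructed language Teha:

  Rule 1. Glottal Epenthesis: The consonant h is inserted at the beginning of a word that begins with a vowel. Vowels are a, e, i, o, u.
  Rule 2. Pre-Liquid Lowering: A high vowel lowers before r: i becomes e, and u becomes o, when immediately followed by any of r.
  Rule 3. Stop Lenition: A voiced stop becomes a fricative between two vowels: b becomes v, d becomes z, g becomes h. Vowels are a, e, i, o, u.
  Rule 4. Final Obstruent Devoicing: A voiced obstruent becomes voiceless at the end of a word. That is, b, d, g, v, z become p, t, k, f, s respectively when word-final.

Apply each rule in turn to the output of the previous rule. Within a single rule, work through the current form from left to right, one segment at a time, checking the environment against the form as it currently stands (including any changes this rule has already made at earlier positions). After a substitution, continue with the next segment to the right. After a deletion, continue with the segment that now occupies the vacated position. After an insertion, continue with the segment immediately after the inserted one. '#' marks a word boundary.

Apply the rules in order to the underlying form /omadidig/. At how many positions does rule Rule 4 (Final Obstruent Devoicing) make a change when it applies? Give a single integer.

1

Rule 1 Glottal Epenthesis: [omadidig] → [homadidig]
Rule 2 Pre-Liquid Lowering: no change — [homadidig]
Rule 3 Stop Lenition: [homadidig] → [homazizig]
Rule 4 Final Obstruent Devoicing: [homazizig] → [homazizik]
Rule Rule 4 changed 1 position(s).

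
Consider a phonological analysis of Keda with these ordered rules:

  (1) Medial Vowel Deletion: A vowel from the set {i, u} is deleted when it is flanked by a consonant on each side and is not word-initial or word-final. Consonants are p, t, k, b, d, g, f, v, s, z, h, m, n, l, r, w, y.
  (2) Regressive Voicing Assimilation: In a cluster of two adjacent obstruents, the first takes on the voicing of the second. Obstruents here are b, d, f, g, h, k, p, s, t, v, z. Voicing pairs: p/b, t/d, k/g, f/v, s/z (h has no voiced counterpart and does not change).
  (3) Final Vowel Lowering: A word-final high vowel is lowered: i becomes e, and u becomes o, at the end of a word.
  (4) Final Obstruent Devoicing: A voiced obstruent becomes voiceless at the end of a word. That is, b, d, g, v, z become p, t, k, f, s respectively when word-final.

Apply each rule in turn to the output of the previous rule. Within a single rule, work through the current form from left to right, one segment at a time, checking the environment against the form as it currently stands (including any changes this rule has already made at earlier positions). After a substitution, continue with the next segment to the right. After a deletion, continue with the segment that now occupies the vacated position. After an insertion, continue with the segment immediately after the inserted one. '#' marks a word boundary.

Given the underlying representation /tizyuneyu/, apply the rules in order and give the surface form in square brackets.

(1) Medial Vowel Deletion: [tizyuneyu] → [tzyneyu]
(2) Regressive Voicing Assimilation: [tzyneyu] → [dzyneyu]
(3) Final Vowel Lowering: [dzyneyu] → [dzyneyo]
(4) Final Obstruent Devoicing: no change — [dzyneyo]

[dzyneyo]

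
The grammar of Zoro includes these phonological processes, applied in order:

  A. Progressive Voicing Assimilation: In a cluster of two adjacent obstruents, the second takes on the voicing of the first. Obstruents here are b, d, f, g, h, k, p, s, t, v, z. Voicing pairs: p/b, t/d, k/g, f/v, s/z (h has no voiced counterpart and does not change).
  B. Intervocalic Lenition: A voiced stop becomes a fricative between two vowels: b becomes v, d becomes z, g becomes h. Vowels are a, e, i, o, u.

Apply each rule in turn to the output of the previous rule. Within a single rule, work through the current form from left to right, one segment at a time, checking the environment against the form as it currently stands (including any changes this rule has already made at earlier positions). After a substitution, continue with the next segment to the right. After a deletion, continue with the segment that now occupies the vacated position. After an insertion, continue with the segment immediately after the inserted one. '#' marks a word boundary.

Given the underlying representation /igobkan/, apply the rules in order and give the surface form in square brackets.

[ihobgan]

A Progressive Voicing Assimilation: [igobkan] → [igobgan]
B Intervocalic Lenition: [igobgan] → [ihobgan]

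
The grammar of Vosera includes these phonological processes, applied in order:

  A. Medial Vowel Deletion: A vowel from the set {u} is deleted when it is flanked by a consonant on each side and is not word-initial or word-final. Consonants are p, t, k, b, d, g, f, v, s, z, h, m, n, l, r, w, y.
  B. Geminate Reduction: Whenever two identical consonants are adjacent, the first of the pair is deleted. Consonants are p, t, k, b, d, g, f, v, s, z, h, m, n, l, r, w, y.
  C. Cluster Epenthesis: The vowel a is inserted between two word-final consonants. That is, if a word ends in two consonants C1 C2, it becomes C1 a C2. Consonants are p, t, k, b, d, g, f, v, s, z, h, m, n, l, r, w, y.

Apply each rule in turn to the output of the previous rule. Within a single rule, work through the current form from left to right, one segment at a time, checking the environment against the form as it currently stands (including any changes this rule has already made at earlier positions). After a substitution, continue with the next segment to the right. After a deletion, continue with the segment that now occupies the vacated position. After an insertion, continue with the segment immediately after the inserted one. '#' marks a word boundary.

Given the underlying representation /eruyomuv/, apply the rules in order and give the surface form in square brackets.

[eryomav]

A Medial Vowel Deletion: [eruyomuv] → [eryomv]
B Geminate Reduction: no change — [eryomv]
C Cluster Epenthesis: [eryomv] → [eryomav]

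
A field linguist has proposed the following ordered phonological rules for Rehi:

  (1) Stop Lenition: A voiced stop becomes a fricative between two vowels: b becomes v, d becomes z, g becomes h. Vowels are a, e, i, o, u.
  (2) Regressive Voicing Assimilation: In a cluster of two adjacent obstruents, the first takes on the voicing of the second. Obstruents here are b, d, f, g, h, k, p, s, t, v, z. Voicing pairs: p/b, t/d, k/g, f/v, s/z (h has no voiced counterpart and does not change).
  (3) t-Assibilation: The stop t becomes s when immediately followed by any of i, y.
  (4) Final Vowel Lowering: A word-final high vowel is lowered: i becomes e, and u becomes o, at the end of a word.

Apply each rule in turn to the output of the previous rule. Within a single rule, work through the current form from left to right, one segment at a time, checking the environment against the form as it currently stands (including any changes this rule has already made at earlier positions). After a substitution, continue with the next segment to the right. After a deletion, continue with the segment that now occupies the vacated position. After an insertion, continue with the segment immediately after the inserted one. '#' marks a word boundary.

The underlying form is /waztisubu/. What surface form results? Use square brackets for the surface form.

(1) Stop Lenition: [waztisubu] → [waztisuvu]
(2) Regressive Voicing Assimilation: [waztisuvu] → [wastisuvu]
(3) t-Assibilation: [wastisuvu] → [wassisuvu]
(4) Final Vowel Lowering: [wassisuvu] → [wassisuvo]

[wassisuvo]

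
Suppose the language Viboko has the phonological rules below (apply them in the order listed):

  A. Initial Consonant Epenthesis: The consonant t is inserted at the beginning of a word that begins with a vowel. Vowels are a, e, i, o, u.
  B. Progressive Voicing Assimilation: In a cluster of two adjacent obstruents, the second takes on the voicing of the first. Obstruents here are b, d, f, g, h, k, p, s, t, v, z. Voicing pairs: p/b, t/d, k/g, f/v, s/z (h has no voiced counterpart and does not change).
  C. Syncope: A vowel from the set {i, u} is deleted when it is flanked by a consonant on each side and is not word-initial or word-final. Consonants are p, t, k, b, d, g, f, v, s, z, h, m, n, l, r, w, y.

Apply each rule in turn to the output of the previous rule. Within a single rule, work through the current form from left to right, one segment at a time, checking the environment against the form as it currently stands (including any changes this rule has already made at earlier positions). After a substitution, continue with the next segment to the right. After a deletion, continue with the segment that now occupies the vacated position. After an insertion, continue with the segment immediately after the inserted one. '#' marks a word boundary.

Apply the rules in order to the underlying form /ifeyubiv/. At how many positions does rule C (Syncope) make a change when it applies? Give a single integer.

3

A Initial Consonant Epenthesis: [ifeyubiv] → [tifeyubiv]
B Progressive Voicing Assimilation: no change — [tifeyubiv]
C Syncope: [tifeyubiv] → [tfeybv]
Rule C changed 3 position(s).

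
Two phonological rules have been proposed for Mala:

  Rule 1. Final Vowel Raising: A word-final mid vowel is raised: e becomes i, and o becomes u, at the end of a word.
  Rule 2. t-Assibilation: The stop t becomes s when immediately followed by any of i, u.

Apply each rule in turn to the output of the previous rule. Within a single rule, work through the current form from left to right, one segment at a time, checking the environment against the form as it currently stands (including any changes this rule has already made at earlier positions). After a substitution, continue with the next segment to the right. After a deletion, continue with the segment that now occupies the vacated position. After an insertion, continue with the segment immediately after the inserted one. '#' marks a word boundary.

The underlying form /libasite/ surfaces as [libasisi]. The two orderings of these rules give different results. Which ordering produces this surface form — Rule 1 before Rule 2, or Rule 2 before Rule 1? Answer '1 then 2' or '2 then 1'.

1 then 2

Order 1 then 2:
  1 Final Vowel Raising: [libasite] → [libasiti]
  2 t-Assibilation: [libasiti] → [libasisi]
  result: [libasisi]
Order 2 then 1:
  2 t-Assibilation: no change — [libasite]
  1 Final Vowel Raising: [libasite] → [libasiti]
  result: [libasiti]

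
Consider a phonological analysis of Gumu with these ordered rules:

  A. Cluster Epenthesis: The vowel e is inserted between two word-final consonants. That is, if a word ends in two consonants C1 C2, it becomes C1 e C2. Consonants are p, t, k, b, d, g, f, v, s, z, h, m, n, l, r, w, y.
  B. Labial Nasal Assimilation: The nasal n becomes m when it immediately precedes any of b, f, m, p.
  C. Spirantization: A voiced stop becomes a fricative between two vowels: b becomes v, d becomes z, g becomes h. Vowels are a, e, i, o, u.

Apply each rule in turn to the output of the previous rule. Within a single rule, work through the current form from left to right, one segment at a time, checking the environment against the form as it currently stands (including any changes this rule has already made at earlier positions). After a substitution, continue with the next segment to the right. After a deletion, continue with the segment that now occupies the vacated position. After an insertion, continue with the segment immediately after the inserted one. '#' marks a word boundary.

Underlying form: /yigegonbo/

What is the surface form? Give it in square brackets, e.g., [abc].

A Cluster Epenthesis: no change — [yigegonbo]
B Labial Nasal Assimilation: [yigegonbo] → [yigegombo]
C Spirantization: [yigegombo] → [yihehombo]

[yihehombo]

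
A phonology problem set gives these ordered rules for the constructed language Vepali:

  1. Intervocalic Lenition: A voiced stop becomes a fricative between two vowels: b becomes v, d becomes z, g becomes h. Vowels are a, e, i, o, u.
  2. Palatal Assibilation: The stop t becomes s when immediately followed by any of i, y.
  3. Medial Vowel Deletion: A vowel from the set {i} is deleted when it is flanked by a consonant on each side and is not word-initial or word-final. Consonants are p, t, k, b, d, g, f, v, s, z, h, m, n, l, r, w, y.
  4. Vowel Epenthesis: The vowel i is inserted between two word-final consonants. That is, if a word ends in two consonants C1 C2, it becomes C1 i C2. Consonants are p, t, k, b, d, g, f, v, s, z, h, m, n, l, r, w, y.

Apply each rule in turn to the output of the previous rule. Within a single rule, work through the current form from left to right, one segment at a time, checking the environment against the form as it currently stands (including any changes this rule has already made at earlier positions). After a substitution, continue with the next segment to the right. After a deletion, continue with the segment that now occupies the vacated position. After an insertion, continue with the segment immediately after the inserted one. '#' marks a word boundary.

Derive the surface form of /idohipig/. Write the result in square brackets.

1 Intervocalic Lenition: [idohipig] → [izohipig]
2 Palatal Assibilation: no change — [izohipig]
3 Medial Vowel Deletion: [izohipig] → [izohpg]
4 Vowel Epenthesis: [izohpg] → [izohpig]

[izohpig]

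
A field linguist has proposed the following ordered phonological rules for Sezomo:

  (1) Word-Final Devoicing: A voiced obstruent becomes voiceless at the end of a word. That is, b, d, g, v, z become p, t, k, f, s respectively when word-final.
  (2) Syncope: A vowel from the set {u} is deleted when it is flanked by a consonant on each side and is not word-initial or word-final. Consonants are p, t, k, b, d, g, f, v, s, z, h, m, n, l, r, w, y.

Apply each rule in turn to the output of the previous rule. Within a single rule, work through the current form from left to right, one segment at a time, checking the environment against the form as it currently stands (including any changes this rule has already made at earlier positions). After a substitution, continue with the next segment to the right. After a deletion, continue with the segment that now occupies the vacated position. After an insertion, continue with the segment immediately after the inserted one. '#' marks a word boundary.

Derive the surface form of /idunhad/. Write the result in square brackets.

[idnhat]

(1) Word-Final Devoicing: [idunhad] → [idunhat]
(2) Syncope: [idunhat] → [idnhat]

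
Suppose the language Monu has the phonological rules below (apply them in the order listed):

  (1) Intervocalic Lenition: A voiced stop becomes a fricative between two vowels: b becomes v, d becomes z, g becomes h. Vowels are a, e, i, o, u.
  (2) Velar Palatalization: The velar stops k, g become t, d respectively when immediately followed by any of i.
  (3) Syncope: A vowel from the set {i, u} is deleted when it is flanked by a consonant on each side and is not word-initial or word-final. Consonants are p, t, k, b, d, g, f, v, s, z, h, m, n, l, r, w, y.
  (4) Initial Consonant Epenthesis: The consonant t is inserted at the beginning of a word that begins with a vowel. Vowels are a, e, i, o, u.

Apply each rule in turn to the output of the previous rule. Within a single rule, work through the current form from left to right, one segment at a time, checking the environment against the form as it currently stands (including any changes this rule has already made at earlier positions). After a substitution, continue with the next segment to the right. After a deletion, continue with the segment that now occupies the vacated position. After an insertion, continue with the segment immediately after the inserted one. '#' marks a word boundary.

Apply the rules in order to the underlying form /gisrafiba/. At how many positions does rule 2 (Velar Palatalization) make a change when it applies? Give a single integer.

(1) Intervocalic Lenition: [gisrafiba] → [gisrafiva]
(2) Velar Palatalization: [gisrafiva] → [disrafiva]
(3) Syncope: [disrafiva] → [dsrafva]
(4) Initial Consonant Epenthesis: no change — [dsrafva]
Rule 2 changed 1 position(s).

1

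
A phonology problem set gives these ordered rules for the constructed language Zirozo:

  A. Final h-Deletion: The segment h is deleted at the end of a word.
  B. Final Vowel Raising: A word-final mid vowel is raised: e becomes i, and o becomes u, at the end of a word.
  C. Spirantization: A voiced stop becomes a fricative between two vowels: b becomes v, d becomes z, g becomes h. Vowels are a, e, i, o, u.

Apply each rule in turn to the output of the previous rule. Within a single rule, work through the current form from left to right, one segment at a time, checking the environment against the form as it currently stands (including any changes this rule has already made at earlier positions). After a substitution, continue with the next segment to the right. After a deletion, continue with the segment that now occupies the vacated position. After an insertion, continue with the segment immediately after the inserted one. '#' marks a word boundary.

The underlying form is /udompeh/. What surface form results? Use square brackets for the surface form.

A Final h-Deletion: [udompeh] → [udompe]
B Final Vowel Raising: [udompe] → [udompi]
C Spirantization: [udompi] → [uzompi]

[uzompi]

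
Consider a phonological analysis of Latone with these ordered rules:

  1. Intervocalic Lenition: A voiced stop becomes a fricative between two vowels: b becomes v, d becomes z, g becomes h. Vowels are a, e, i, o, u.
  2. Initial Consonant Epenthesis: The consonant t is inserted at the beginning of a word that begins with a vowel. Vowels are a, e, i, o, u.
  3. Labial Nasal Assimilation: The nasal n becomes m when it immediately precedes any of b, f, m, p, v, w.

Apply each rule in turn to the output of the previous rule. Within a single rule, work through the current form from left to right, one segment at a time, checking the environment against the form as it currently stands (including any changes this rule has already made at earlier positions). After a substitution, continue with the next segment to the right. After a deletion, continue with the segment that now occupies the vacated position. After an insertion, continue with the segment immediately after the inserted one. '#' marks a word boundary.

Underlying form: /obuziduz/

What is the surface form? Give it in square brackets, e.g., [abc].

1 Intervocalic Lenition: [obuziduz] → [ovuzizuz]
2 Initial Consonant Epenthesis: [ovuzizuz] → [tovuzizuz]
3 Labial Nasal Assimilation: no change — [tovuzizuz]

[tovuzizuz]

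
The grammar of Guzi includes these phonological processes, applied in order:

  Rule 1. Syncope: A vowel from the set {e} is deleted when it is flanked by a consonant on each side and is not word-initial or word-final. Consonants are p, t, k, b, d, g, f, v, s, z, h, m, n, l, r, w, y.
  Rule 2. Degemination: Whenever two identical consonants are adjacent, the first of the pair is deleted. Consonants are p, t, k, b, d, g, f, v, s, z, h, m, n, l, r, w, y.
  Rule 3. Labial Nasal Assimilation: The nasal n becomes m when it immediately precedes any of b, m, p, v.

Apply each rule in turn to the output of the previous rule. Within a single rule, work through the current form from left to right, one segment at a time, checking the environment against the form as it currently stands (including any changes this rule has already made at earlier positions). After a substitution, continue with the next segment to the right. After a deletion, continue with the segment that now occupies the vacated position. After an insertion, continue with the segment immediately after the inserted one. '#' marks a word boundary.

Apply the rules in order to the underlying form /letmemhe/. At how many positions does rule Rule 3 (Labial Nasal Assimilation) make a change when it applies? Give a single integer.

0

Rule 1 Syncope: [letmemhe] → [ltmmhe]
Rule 2 Degemination: [ltmmhe] → [ltmhe]
Rule 3 Labial Nasal Assimilation: no change — [ltmhe]
Rule Rule 3 changed 0 position(s).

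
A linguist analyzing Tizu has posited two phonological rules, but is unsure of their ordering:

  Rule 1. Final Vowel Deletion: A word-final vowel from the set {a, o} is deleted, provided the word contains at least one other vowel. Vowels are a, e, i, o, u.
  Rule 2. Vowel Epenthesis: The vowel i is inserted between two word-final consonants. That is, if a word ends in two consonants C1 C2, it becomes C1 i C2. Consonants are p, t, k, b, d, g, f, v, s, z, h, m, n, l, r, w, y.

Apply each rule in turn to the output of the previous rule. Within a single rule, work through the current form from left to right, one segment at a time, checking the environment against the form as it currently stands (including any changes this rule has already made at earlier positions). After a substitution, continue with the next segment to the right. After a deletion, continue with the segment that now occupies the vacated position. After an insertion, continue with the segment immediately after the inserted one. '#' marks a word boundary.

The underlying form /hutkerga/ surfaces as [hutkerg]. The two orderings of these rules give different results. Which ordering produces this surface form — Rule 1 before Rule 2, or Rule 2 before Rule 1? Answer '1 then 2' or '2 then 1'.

2 then 1

Order 1 then 2:
  1 Final Vowel Deletion: [hutkerga] → [hutkerg]
  2 Vowel Epenthesis: [hutkerg] → [hutkerig]
  result: [hutkerig]
Order 2 then 1:
  2 Vowel Epenthesis: no change — [hutkerga]
  1 Final Vowel Deletion: [hutkerga] → [hutkerg]
  result: [hutkerg]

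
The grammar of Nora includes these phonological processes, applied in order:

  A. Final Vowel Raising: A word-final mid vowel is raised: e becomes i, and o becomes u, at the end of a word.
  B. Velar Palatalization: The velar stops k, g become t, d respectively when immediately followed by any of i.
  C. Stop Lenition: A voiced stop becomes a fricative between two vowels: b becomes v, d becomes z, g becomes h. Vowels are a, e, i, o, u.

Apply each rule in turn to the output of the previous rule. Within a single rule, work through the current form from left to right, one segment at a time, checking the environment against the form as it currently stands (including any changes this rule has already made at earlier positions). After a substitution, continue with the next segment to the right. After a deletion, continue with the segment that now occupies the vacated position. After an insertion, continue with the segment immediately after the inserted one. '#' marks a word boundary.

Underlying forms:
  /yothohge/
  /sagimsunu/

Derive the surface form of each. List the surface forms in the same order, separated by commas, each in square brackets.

/yothohge/:
  A Final Vowel Raising: [yothohge] → [yothohgi]
  B Velar Palatalization: [yothohgi] → [yothohdi]
  C Stop Lenition: no change — [yothohdi]
/sagimsunu/:
  A Final Vowel Raising: no change — [sagimsunu]
  B Velar Palatalization: [sagimsunu] → [sadimsunu]
  C Stop Lenition: [sadimsunu] → [sazimsunu]

[yothohdi], [sazimsunu]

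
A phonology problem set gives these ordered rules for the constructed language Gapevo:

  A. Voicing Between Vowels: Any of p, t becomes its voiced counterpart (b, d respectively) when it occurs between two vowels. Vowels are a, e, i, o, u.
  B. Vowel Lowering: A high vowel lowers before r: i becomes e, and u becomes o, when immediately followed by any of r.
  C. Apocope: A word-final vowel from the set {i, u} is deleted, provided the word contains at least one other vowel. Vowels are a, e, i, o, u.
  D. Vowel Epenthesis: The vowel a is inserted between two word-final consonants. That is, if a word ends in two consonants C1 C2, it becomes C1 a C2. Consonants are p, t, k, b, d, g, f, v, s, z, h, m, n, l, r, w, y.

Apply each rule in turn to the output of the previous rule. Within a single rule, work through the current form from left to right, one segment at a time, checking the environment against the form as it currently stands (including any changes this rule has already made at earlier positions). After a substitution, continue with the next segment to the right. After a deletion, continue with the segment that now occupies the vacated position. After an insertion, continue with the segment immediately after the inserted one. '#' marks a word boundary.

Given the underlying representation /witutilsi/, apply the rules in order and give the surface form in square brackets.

A Voicing Between Vowels: [witutilsi] → [widudilsi]
B Vowel Lowering: no change — [widudilsi]
C Apocope: [widudilsi] → [widudils]
D Vowel Epenthesis: [widudils] → [widudilas]

[widudilas]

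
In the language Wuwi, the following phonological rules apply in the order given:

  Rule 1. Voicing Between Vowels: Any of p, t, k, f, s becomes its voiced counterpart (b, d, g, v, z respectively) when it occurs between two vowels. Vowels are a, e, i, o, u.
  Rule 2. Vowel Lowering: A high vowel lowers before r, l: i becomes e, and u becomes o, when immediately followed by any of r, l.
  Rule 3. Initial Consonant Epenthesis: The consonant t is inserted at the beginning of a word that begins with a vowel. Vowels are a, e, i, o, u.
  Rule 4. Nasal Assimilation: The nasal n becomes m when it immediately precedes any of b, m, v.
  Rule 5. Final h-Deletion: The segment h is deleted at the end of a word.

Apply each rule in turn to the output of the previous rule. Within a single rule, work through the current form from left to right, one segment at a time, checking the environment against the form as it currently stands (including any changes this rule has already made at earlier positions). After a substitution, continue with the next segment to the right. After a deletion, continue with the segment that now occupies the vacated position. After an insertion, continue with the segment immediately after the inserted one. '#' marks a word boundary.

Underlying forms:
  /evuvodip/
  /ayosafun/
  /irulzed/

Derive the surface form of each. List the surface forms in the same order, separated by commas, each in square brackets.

/evuvodip/:
  Rule 1 Voicing Between Vowels: no change — [evuvodip]
  Rule 2 Vowel Lowering: no change — [evuvodip]
  Rule 3 Initial Consonant Epenthesis: [evuvodip] → [tevuvodip]
  Rule 4 Nasal Assimilation: no change — [tevuvodip]
  Rule 5 Final h-Deletion: no change — [tevuvodip]
/ayosafun/:
  Rule 1 Voicing Between Vowels: [ayosafun] → [ayozavun]
  Rule 2 Vowel Lowering: no change — [ayozavun]
  Rule 3 Initial Consonant Epenthesis: [ayozavun] → [tayozavun]
  Rule 4 Nasal Assimilation: no change — [tayozavun]
  Rule 5 Final h-Deletion: no change — [tayozavun]
/irulzed/:
  Rule 1 Voicing Between Vowels: no change — [irulzed]
  Rule 2 Vowel Lowering: [irulzed] → [erolzed]
  Rule 3 Initial Consonant Epenthesis: [erolzed] → [terolzed]
  Rule 4 Nasal Assimilation: no change — [terolzed]
  Rule 5 Final h-Deletion: no change — [terolzed]

[tevuvodip], [tayozavun], [terolzed]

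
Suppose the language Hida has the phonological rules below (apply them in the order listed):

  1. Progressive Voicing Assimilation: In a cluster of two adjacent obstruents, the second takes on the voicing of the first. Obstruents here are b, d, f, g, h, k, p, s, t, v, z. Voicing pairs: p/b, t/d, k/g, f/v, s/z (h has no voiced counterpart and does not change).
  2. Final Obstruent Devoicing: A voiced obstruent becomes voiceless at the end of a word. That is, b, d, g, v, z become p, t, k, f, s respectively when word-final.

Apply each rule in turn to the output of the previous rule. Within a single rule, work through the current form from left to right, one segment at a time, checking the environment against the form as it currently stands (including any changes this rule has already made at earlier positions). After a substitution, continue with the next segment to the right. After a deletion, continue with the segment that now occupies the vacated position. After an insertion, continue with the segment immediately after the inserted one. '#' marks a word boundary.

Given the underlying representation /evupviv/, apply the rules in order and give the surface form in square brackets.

[evupfif]

1 Progressive Voicing Assimilation: [evupviv] → [evupfiv]
2 Final Obstruent Devoicing: [evupfiv] → [evupfif]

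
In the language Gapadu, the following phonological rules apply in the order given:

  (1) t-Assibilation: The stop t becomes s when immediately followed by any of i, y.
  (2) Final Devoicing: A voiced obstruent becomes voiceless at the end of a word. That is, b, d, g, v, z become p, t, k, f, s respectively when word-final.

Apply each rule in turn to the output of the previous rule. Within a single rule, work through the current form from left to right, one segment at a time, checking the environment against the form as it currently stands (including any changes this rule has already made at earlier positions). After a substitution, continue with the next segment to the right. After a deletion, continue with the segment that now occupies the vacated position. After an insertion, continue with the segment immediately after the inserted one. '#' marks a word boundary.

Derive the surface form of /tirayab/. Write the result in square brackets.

(1) t-Assibilation: [tirayab] → [sirayab]
(2) Final Devoicing: [sirayab] → [sirayap]

[sirayap]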